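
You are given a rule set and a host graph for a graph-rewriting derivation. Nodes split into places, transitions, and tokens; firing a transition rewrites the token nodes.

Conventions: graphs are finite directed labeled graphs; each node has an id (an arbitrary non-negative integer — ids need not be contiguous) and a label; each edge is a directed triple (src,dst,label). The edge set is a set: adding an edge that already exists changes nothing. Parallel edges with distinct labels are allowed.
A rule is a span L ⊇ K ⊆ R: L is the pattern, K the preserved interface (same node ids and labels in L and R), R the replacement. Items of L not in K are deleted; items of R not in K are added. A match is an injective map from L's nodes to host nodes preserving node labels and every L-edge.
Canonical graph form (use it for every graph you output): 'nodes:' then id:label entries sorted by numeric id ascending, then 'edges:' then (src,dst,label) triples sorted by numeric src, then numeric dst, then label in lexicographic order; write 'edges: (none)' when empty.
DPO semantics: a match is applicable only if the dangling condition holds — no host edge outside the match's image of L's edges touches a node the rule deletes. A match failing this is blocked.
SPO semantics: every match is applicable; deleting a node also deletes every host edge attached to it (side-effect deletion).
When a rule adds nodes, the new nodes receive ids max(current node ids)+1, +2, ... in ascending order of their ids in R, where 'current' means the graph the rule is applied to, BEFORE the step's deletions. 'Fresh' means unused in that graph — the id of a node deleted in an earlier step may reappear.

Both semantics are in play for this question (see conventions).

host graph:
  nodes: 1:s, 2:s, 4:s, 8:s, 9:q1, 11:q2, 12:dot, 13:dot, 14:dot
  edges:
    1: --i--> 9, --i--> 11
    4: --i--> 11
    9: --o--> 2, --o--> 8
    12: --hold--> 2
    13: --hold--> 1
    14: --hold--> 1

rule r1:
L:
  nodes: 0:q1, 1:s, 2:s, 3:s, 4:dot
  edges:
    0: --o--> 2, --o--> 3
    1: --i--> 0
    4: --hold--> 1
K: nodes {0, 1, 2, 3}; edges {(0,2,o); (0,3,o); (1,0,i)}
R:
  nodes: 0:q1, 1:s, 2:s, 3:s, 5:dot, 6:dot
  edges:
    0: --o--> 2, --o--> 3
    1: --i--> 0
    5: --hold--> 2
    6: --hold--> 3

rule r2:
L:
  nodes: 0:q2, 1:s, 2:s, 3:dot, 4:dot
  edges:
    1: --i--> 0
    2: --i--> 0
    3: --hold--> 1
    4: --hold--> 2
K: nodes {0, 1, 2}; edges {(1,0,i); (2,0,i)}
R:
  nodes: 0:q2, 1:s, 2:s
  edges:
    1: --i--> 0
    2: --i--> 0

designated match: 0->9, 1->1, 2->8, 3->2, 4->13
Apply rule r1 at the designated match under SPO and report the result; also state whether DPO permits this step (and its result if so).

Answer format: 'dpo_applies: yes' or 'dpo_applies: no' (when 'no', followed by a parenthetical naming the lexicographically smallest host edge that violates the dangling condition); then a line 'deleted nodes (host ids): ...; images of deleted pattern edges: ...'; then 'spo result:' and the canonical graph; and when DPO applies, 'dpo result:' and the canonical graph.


dpo_applies: yes
deleted nodes (host ids): 13; images of deleted pattern edges: (13,1,hold)
spo result:
nodes: 1:s, 2:s, 4:s, 8:s, 9:q1, 11:q2, 12:dot, 14:dot, 15:dot, 16:dot
edges: (1,9,i); (1,11,i); (4,11,i); (9,2,o); (9,8,o); (12,2,hold); (14,1,hold); (15,8,hold); (16,2,hold)
dpo result:
nodes: 1:s, 2:s, 4:s, 8:s, 9:q1, 11:q2, 12:dot, 14:dot, 15:dot, 16:dot
edges: (1,9,i); (1,11,i); (4,11,i); (9,2,o); (9,8,o); (12,2,hold); (14,1,hold); (15,8,hold); (16,2,hold)


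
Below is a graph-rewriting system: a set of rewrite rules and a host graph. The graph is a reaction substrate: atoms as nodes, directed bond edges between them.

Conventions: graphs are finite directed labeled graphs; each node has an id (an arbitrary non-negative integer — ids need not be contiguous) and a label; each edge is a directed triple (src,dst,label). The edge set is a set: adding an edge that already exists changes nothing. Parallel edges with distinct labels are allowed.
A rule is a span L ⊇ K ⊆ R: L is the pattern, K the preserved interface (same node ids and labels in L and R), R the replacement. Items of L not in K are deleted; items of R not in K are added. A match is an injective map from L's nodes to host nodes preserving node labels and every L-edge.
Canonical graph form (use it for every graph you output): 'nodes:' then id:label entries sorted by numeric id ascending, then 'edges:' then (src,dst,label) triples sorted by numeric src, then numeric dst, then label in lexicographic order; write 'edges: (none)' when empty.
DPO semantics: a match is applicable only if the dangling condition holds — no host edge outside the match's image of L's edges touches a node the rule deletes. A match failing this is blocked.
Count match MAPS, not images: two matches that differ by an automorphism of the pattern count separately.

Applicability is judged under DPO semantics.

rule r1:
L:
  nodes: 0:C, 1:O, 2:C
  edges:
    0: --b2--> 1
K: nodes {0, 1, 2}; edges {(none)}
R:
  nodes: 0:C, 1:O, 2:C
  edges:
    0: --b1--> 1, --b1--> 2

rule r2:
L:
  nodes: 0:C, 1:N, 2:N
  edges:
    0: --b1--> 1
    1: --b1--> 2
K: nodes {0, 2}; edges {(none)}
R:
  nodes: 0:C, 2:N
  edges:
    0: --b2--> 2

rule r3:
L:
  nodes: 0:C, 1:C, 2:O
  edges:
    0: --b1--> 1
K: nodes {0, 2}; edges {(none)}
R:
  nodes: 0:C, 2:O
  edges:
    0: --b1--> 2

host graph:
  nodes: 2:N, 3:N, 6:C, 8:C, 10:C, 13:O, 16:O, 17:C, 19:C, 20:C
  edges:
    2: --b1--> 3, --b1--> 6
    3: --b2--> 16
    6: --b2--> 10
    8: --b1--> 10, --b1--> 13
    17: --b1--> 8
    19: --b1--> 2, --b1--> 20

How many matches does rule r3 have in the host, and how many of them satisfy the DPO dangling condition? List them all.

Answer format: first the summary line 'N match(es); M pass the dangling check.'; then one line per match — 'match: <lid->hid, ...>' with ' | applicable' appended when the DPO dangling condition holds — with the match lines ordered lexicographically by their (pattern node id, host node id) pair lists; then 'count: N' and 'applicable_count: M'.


6 match(es); 2 pass the dangling check.
match: 0->8, 1->10, 2->13
match: 0->8, 1->10, 2->16
match: 0->17, 1->8, 2->13
match: 0->17, 1->8, 2->16
match: 0->19, 1->20, 2->13 | applicable
match: 0->19, 1->20, 2->16 | applicable
count: 6
applicable_count: 2


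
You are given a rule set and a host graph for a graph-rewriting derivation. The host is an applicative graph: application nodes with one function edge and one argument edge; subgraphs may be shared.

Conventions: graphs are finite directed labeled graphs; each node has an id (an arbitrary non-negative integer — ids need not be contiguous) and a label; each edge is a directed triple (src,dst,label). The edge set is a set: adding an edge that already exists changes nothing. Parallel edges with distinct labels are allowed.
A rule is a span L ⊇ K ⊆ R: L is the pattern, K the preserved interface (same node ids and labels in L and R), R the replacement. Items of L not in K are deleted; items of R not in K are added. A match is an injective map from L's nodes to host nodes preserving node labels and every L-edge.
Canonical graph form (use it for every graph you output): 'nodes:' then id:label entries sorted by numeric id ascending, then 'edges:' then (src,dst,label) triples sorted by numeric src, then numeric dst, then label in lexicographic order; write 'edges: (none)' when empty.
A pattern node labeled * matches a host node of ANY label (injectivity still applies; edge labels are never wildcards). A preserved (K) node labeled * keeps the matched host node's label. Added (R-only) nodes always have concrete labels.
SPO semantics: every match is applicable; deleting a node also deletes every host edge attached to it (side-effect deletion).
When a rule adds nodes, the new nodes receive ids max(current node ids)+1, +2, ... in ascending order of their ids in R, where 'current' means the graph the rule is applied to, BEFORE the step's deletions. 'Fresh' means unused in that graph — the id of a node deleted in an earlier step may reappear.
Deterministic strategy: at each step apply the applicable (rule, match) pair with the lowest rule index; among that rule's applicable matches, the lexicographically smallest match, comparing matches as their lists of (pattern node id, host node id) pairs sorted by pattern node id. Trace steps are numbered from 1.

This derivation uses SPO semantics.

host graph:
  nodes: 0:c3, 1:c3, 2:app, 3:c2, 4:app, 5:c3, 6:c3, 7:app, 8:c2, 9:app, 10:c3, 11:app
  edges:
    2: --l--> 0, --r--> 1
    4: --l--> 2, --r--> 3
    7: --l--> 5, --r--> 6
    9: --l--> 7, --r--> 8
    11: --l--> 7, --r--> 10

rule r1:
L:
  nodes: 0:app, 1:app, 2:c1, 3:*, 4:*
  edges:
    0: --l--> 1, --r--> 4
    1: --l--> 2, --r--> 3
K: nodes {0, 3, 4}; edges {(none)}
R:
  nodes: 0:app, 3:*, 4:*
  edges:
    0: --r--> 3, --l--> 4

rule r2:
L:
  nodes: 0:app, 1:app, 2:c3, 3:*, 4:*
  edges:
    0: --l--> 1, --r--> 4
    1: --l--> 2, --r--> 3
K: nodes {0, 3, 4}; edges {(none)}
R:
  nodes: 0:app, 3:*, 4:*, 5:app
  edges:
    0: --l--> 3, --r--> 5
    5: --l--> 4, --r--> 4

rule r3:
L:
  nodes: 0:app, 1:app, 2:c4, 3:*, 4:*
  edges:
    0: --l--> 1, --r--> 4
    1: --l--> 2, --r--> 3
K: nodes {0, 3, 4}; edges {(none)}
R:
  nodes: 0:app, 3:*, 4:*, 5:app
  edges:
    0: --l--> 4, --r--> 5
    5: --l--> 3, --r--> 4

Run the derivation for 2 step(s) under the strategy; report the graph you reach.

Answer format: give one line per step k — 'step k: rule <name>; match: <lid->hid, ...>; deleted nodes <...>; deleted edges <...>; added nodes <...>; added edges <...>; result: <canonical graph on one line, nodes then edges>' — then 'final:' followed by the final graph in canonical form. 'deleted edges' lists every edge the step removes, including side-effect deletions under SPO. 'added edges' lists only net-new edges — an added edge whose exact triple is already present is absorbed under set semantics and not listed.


step 1: rule r2; match: 0->4, 1->2, 2->0, 3->1, 4->3; deleted nodes 0, 2; deleted edges (2,0,l); (2,1,r); (4,2,l); (4,3,r); added nodes 12; added edges (4,1,l); (4,12,r); (12,3,l); (12,3,r); result: nodes: 1:c3, 3:c2, 4:app, 5:c3, 6:c3, 7:app, 8:c2, 9:app, 10:c3, 11:app, 12:app edges: (4,1,l); (4,12,r); (7,5,l); (7,6,r); (9,7,l); (9,8,r); (11,7,l); (11,10,r); (12,3,l); (12,3,r)
step 2: rule r2; match: 0->9, 1->7, 2->5, 3->6, 4->8; deleted nodes 5, 7; deleted edges (7,5,l); (7,6,r); (9,7,l); (9,8,r); (11,7,l); added nodes 13; added edges (9,6,l); (9,13,r); (13,8,l); (13,8,r); result: nodes: 1:c3, 3:c2, 4:app, 6:c3, 8:c2, 9:app, 10:c3, 11:app, 12:app, 13:app edges: (4,1,l); (4,12,r); (9,6,l); (9,13,r); (11,10,r); (12,3,l); (12,3,r); (13,8,l); (13,8,r)
final:
nodes: 1:c3, 3:c2, 4:app, 6:c3, 8:c2, 9:app, 10:c3, 11:app, 12:app, 13:app
edges: (4,1,l); (4,12,r); (9,6,l); (9,13,r); (11,10,r); (12,3,l); (12,3,r); (13,8,l); (13,8,r)


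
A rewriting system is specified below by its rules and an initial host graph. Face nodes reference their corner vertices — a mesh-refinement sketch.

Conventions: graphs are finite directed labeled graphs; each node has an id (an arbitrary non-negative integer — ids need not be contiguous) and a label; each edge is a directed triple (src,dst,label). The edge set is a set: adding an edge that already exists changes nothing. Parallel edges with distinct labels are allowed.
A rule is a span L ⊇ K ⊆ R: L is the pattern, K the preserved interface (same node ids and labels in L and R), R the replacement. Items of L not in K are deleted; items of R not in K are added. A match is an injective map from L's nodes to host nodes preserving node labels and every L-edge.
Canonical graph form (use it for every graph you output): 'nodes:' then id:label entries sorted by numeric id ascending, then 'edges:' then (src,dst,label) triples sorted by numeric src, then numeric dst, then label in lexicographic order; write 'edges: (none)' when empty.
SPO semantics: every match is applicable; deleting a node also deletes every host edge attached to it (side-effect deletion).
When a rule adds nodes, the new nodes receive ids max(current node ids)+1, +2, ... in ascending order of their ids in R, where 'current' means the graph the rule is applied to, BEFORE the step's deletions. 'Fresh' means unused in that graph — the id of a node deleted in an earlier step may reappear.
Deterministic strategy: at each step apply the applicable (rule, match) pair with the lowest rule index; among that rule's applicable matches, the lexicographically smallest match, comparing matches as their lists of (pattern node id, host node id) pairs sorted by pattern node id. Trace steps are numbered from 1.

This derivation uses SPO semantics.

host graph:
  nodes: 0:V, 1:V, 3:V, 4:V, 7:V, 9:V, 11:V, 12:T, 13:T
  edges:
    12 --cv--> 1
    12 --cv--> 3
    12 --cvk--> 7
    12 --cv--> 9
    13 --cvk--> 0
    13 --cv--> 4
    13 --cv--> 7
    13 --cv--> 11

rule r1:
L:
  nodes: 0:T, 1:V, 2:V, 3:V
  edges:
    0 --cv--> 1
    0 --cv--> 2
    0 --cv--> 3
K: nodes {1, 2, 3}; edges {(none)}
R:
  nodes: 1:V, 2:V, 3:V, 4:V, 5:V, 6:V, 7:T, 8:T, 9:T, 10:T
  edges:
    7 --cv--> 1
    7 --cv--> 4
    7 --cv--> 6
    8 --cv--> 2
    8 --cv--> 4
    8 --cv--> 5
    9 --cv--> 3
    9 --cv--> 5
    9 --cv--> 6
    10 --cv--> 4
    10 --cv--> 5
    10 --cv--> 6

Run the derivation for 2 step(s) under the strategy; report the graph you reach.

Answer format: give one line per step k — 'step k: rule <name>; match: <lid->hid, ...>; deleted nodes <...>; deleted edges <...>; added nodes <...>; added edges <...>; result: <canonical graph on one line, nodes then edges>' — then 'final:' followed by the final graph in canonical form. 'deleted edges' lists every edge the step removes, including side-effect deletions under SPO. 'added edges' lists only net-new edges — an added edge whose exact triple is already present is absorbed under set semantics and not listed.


step 1: rule r1; match: 0->12, 1->1, 2->3, 3->9; deleted nodes 12; deleted edges (12,1,cv); (12,3,cv); (12,7,cvk); (12,9,cv); added nodes 14, 15, 16, 17, 18, 19, 20; added edges (17,1,cv); (17,14,cv); (17,16,cv); (18,3,cv); (18,14,cv); (18,15,cv); (19,9,cv); (19,15,cv); (19,16,cv); (20,14,cv); (20,15,cv); (20,16,cv); result: nodes: 0:V, 1:V, 3:V, 4:V, 7:V, 9:V, 11:V, 13:T, 14:V, 15:V, 16:V, 17:T, 18:T, 19:T, 20:T edges: (13,0,cvk); (13,4,cv); (13,7,cv); (13,11,cv); (17,1,cv); (17,14,cv); (17,16,cv); (18,3,cv); (18,14,cv); (18,15,cv); (19,9,cv); (19,15,cv); (19,16,cv); (20,14,cv); (20,15,cv); (20,16,cv)
step 2: rule r1; match: 0->13, 1->4, 2->7, 3->11; deleted nodes 13; deleted edges (13,0,cvk); (13,4,cv); (13,7,cv); (13,11,cv); added nodes 21, 22, 23, 24, 25, 26, 27; added edges (24,4,cv); (24,21,cv); (24,23,cv); (25,7,cv); (25,21,cv); (25,22,cv); (26,11,cv); (26,22,cv); (26,23,cv); (27,21,cv); (27,22,cv); (27,23,cv); result: nodes: 0:V, 1:V, 3:V, 4:V, 7:V, 9:V, 11:V, 14:V, 15:V, 16:V, 17:T, 18:T, 19:T, 20:T, 21:V, 22:V, 23:V, 24:T, 25:T, 26:T, 27:T edges: (17,1,cv); (17,14,cv); (17,16,cv); (18,3,cv); (18,14,cv); (18,15,cv); (19,9,cv); (19,15,cv); (19,16,cv); (20,14,cv); (20,15,cv); (20,16,cv); (24,4,cv); (24,21,cv); (24,23,cv); (25,7,cv); (25,21,cv); (25,22,cv); (26,11,cv); (26,22,cv); (26,23,cv); (27,21,cv); (27,22,cv); (27,23,cv)
final:
nodes: 0:V, 1:V, 3:V, 4:V, 7:V, 9:V, 11:V, 14:V, 15:V, 16:V, 17:T, 18:T, 19:T, 20:T, 21:V, 22:V, 23:V, 24:T, 25:T, 26:T, 27:T
edges: (17,1,cv); (17,14,cv); (17,16,cv); (18,3,cv); (18,14,cv); (18,15,cv); (19,9,cv); (19,15,cv); (19,16,cv); (20,14,cv); (20,15,cv); (20,16,cv); (24,4,cv); (24,21,cv); (24,23,cv); (25,7,cv); (25,21,cv); (25,22,cv); (26,11,cv); (26,22,cv); (26,23,cv); (27,21,cv); (27,22,cv); (27,23,cv)


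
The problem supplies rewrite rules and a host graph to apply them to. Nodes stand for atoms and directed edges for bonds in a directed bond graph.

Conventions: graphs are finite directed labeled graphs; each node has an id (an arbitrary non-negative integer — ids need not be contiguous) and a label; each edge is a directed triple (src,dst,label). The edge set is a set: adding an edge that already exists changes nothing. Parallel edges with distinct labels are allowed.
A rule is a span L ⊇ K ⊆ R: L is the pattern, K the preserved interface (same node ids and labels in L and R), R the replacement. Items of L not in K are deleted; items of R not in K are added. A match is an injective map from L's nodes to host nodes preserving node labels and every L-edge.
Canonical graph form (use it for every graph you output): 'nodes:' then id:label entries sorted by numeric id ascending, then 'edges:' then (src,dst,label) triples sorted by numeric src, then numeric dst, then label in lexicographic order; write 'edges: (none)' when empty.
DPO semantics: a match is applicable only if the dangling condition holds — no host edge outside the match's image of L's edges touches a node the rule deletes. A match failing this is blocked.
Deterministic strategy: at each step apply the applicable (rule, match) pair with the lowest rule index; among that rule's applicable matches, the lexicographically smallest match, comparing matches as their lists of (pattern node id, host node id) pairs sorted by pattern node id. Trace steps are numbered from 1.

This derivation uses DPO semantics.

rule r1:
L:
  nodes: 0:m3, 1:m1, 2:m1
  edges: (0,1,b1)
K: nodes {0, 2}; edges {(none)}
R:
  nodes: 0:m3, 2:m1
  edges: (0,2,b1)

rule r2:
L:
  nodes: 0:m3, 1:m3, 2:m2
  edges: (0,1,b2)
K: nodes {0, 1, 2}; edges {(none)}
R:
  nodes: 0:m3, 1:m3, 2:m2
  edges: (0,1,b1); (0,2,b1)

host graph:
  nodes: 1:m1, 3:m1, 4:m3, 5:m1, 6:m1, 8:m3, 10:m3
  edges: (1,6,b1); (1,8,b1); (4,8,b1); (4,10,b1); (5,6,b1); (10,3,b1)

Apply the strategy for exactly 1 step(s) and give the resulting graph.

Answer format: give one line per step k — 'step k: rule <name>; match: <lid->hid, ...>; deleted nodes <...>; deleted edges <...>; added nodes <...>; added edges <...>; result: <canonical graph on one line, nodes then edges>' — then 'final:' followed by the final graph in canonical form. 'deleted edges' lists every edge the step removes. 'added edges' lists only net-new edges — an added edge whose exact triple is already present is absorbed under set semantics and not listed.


step 1: rule r1; match: 0->10, 1->3, 2->1; deleted nodes 3; deleted edges (10,3,b1); added nodes (none); added edges (10,1,b1); result: nodes: 1:m1, 4:m3, 5:m1, 6:m1, 8:m3, 10:m3 edges: (1,6,b1); (1,8,b1); (4,8,b1); (4,10,b1); (5,6,b1); (10,1,b1)
final:
nodes: 1:m1, 4:m3, 5:m1, 6:m1, 8:m3, 10:m3
edges: (1,6,b1); (1,8,b1); (4,8,b1); (4,10,b1); (5,6,b1); (10,1,b1)


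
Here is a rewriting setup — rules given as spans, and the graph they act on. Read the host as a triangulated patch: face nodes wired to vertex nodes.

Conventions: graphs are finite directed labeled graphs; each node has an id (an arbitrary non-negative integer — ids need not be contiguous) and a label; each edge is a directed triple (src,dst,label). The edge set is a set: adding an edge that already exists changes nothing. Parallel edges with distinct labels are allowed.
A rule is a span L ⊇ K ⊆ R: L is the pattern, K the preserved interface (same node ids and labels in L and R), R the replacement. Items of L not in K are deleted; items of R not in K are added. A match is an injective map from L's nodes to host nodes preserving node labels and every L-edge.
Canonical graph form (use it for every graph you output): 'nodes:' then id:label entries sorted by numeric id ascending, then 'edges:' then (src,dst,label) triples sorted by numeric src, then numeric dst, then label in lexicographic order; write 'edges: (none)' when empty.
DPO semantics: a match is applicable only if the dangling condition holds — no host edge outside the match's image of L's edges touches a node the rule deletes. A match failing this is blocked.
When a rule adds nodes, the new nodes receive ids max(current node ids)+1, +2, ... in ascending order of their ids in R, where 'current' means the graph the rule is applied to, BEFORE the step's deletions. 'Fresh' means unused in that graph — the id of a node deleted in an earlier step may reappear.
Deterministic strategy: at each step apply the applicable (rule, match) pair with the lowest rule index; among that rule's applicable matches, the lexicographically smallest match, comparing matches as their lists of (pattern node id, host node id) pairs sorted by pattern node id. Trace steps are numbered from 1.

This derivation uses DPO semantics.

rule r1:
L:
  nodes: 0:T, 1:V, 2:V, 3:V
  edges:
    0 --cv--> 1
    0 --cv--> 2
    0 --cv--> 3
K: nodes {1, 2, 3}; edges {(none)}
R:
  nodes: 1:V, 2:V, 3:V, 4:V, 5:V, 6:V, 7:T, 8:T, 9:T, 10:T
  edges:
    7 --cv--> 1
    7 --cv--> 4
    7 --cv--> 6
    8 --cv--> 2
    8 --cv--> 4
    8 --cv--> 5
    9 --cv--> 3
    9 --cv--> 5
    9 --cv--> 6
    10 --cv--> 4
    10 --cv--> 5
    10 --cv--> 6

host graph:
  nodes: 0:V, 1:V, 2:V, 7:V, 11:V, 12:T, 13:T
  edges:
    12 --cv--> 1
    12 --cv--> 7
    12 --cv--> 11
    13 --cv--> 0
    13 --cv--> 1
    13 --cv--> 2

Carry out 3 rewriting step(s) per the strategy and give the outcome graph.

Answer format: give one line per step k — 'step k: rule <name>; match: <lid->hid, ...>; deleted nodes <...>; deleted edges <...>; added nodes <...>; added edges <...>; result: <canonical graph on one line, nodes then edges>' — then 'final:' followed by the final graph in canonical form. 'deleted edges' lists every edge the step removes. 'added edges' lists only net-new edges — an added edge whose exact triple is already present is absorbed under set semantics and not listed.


step 1: rule r1; match: 0->12, 1->1, 2->7, 3->11; deleted nodes 12; deleted edges (12,1,cv); (12,7,cv); (12,11,cv); added nodes 14, 15, 16, 17, 18, 19, 20; added edges (17,1,cv); (17,14,cv); (17,16,cv); (18,7,cv); (18,14,cv); (18,15,cv); (19,11,cv); (19,15,cv); (19,16,cv); (20,14,cv); (20,15,cv); (20,16,cv); result: nodes: 0:V, 1:V, 2:V, 7:V, 11:V, 13:T, 14:V, 15:V, 16:V, 17:T, 18:T, 19:T, 20:T edges: (13,0,cv); (13,1,cv); (13,2,cv); (17,1,cv); (17,14,cv); (17,16,cv); (18,7,cv); (18,14,cv); (18,15,cv); (19,11,cv); (19,15,cv); (19,16,cv); (20,14,cv); (20,15,cv); (20,16,cv)
step 2: rule r1; match: 0->13, 1->0, 2->1, 3->2; deleted nodes 13; deleted edges (13,0,cv); (13,1,cv); (13,2,cv); added nodes 21, 22, 23, 24, 25, 26, 27; added edges (24,0,cv); (24,21,cv); (24,23,cv); (25,1,cv); (25,21,cv); (25,22,cv); (26,2,cv); (26,22,cv); (26,23,cv); (27,21,cv); (27,22,cv); (27,23,cv); result: nodes: 0:V, 1:V, 2:V, 7:V, 11:V, 14:V, 15:V, 16:V, 17:T, 18:T, 19:T, 20:T, 21:V, 22:V, 23:V, 24:T, 25:T, 26:T, 27:T edges: (17,1,cv); (17,14,cv); (17,16,cv); (18,7,cv); (18,14,cv); (18,15,cv); (19,11,cv); (19,15,cv); (19,16,cv); (20,14,cv); (20,15,cv); (20,16,cv); (24,0,cv); (24,21,cv); (24,23,cv); (25,1,cv); (25,21,cv); (25,22,cv); (26,2,cv); (26,22,cv); (26,23,cv); (27,21,cv); (27,22,cv); (27,23,cv)
step 3: rule r1; match: 0->17, 1->1, 2->14, 3->16; deleted nodes 17; deleted edges (17,1,cv); (17,14,cv); (17,16,cv); added nodes 28, 29, 30, 31, 32, 33, 34; added edges (31,1,cv); (31,28,cv); (31,30,cv); (32,14,cv); (32,28,cv); (32,29,cv); (33,16,cv); (33,29,cv); (33,30,cv); (34,28,cv); (34,29,cv); (34,30,cv); result: nodes: 0:V, 1:V, 2:V, 7:V, 11:V, 14:V, 15:V, 16:V, 18:T, 19:T, 20:T, 21:V, 22:V, 23:V, 24:T, 25:T, 26:T, 27:T, 28:V, 29:V, 30:V, 31:T, 32:T, 33:T, 34:T edges: (18,7,cv); (18,14,cv); (18,15,cv); (19,11,cv); (19,15,cv); (19,16,cv); (20,14,cv); (20,15,cv); (20,16,cv); (24,0,cv); (24,21,cv); (24,23,cv); (25,1,cv); (25,21,cv); (25,22,cv); (26,2,cv); (26,22,cv); (26,23,cv); (27,21,cv); (27,22,cv); (27,23,cv); (31,1,cv); (31,28,cv); (31,30,cv); (32,14,cv); (32,28,cv); (32,29,cv); (33,16,cv); (33,29,cv); (33,30,cv); (34,28,cv); (34,29,cv); (34,30,cv)
final:
nodes: 0:V, 1:V, 2:V, 7:V, 11:V, 14:V, 15:V, 16:V, 18:T, 19:T, 20:T, 21:V, 22:V, 23:V, 24:T, 25:T, 26:T, 27:T, 28:V, 29:V, 30:V, 31:T, 32:T, 33:T, 34:T
edges: (18,7,cv); (18,14,cv); (18,15,cv); (19,11,cv); (19,15,cv); (19,16,cv); (20,14,cv); (20,15,cv); (20,16,cv); (24,0,cv); (24,21,cv); (24,23,cv); (25,1,cv); (25,21,cv); (25,22,cv); (26,2,cv); (26,22,cv); (26,23,cv); (27,21,cv); (27,22,cv); (27,23,cv); (31,1,cv); (31,28,cv); (31,30,cv); (32,14,cv); (32,28,cv); (32,29,cv); (33,16,cv); (33,29,cv); (33,30,cv); (34,28,cv); (34,29,cv); (34,30,cv)


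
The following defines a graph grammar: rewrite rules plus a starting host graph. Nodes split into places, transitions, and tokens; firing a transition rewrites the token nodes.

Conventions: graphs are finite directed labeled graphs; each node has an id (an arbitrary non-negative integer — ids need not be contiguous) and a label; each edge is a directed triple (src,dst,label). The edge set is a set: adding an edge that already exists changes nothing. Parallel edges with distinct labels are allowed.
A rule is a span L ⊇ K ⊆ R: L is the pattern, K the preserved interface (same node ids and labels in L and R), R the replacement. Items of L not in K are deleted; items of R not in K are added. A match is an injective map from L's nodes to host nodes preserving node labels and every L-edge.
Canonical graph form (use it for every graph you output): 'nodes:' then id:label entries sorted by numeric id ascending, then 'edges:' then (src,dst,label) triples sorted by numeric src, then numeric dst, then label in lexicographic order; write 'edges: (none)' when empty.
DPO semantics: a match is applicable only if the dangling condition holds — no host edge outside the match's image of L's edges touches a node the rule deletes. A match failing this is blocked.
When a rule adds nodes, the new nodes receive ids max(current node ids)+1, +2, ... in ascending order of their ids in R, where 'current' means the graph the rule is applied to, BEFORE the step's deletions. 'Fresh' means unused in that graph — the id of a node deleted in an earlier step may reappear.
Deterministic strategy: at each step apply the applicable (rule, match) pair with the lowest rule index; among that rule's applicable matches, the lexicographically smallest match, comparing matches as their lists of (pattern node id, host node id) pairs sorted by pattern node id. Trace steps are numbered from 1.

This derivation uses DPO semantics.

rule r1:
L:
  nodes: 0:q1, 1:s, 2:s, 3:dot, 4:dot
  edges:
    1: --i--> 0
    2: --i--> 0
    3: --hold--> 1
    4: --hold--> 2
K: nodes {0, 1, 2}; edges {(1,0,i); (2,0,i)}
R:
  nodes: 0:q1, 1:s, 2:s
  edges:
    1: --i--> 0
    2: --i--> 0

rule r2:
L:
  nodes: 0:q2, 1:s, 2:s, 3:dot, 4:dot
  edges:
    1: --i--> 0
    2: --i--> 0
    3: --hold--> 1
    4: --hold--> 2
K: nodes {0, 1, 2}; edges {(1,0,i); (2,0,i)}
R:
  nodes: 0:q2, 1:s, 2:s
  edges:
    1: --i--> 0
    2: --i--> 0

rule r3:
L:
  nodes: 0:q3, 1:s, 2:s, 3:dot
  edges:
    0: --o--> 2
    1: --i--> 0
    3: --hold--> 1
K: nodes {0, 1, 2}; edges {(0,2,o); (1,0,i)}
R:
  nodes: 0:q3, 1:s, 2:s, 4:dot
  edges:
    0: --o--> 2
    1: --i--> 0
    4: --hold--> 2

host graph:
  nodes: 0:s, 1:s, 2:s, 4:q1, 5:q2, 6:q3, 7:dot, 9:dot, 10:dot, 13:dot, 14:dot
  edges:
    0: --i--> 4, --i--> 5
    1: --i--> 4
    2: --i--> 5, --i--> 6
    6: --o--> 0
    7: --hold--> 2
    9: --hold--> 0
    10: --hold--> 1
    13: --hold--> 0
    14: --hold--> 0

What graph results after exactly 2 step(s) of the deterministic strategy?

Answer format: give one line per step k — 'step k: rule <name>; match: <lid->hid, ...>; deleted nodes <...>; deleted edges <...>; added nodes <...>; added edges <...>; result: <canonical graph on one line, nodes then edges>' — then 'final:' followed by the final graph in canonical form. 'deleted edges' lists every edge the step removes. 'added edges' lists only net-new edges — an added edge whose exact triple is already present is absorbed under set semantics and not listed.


step 1: rule r1; match: 0->4, 1->0, 2->1, 3->9, 4->10; deleted nodes 9, 10; deleted edges (9,0,hold); (10,1,hold); added nodes (none); added edges (none); result: nodes: 0:s, 1:s, 2:s, 4:q1, 5:q2, 6:q3, 7:dot, 13:dot, 14:dot edges: (0,4,i); (0,5,i); (1,4,i); (2,5,i); (2,6,i); (6,0,o); (7,2,hold); (13,0,hold); (14,0,hold)
step 2: rule r2; match: 0->5, 1->0, 2->2, 3->13, 4->7; deleted nodes 7, 13; deleted edges (7,2,hold); (13,0,hold); added nodes (none); added edges (none); result: nodes: 0:s, 1:s, 2:s, 4:q1, 5:q2, 6:q3, 14:dot edges: (0,4,i); (0,5,i); (1,4,i); (2,5,i); (2,6,i); (6,0,o); (14,0,hold)
final:
nodes: 0:s, 1:s, 2:s, 4:q1, 5:q2, 6:q3, 14:dot
edges: (0,4,i); (0,5,i); (1,4,i); (2,5,i); (2,6,i); (6,0,o); (14,0,hold)


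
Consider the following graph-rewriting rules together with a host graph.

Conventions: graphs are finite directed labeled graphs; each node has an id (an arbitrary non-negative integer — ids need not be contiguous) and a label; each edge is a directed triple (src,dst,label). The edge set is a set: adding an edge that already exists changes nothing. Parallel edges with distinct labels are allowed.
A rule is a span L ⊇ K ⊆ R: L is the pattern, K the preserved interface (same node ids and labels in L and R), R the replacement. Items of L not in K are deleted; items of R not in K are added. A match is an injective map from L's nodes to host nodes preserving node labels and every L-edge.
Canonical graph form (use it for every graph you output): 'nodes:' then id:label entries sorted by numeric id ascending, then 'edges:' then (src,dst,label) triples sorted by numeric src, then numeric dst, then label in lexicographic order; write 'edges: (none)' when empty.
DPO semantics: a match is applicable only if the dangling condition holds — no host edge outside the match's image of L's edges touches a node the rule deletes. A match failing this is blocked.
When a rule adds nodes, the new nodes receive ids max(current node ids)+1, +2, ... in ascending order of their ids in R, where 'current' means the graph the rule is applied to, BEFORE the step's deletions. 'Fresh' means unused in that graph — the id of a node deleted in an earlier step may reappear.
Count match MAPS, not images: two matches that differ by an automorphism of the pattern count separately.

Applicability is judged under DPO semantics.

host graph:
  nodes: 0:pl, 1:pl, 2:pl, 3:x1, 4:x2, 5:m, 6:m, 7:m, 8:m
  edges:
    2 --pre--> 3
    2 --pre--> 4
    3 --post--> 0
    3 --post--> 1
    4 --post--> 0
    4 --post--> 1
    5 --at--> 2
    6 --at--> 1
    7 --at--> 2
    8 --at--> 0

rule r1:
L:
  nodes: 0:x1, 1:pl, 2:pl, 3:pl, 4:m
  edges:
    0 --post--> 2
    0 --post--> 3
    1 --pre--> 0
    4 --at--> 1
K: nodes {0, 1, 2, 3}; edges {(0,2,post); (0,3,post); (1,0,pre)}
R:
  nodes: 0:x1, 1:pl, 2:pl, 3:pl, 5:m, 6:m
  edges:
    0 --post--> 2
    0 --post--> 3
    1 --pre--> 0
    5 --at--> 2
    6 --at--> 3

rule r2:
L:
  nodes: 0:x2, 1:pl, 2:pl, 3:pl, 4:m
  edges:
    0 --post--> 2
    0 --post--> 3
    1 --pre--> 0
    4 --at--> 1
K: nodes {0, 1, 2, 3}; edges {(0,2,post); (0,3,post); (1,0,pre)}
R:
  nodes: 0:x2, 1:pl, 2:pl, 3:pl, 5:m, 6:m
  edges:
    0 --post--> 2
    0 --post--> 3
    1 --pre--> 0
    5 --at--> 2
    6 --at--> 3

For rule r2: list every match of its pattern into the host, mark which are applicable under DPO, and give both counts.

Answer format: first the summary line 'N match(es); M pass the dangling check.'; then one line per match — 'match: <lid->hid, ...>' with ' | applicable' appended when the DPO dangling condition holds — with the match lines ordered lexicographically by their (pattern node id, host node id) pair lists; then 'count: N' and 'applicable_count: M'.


4 match(es); 4 pass the dangling check.
match: 0->4, 1->2, 2->0, 3->1, 4->5 | applicable
match: 0->4, 1->2, 2->0, 3->1, 4->7 | applicable
match: 0->4, 1->2, 2->1, 3->0, 4->5 | applicable
match: 0->4, 1->2, 2->1, 3->0, 4->7 | applicable
count: 4
applicable_count: 4


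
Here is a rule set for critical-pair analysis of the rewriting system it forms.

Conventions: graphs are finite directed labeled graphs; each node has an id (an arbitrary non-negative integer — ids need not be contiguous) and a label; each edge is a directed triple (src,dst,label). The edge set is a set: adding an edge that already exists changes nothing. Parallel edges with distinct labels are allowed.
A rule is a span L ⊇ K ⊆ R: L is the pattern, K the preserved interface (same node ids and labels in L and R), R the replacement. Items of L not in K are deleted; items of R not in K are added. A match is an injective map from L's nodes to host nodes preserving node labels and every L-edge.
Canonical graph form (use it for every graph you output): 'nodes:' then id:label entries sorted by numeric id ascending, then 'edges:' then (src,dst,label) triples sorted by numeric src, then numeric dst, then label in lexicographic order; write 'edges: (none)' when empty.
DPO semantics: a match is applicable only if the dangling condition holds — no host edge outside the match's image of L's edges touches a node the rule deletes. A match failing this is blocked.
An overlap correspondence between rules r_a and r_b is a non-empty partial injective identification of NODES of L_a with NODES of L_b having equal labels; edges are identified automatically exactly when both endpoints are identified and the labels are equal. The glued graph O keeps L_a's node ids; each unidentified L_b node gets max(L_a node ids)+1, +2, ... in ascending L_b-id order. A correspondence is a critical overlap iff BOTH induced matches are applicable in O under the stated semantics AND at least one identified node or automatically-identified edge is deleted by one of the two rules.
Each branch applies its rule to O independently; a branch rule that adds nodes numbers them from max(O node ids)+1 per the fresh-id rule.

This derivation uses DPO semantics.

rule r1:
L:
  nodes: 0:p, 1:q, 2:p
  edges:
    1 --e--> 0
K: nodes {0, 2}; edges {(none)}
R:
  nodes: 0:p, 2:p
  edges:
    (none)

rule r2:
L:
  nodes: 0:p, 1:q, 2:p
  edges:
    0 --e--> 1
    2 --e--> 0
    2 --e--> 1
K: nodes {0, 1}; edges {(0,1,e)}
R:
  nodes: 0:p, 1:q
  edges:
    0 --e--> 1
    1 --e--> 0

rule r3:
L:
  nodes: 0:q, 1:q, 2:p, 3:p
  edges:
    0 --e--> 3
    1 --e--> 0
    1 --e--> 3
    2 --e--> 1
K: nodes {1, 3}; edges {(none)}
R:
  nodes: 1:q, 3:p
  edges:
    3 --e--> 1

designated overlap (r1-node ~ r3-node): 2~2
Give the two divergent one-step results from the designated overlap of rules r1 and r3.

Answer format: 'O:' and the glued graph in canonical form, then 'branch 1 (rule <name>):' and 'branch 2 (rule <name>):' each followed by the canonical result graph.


O:
nodes: 0:p, 1:q, 2:p, 3:q, 4:q, 5:p
edges: (1,0,e); (2,4,e); (3,5,e); (4,3,e); (4,5,e)
branch 1 (rule r1):
nodes: 0:p, 2:p, 3:q, 4:q, 5:p
edges: (2,4,e); (3,5,e); (4,3,e); (4,5,e)
branch 2 (rule r3):
nodes: 0:p, 1:q, 4:q, 5:p
edges: (1,0,e); (5,4,e)


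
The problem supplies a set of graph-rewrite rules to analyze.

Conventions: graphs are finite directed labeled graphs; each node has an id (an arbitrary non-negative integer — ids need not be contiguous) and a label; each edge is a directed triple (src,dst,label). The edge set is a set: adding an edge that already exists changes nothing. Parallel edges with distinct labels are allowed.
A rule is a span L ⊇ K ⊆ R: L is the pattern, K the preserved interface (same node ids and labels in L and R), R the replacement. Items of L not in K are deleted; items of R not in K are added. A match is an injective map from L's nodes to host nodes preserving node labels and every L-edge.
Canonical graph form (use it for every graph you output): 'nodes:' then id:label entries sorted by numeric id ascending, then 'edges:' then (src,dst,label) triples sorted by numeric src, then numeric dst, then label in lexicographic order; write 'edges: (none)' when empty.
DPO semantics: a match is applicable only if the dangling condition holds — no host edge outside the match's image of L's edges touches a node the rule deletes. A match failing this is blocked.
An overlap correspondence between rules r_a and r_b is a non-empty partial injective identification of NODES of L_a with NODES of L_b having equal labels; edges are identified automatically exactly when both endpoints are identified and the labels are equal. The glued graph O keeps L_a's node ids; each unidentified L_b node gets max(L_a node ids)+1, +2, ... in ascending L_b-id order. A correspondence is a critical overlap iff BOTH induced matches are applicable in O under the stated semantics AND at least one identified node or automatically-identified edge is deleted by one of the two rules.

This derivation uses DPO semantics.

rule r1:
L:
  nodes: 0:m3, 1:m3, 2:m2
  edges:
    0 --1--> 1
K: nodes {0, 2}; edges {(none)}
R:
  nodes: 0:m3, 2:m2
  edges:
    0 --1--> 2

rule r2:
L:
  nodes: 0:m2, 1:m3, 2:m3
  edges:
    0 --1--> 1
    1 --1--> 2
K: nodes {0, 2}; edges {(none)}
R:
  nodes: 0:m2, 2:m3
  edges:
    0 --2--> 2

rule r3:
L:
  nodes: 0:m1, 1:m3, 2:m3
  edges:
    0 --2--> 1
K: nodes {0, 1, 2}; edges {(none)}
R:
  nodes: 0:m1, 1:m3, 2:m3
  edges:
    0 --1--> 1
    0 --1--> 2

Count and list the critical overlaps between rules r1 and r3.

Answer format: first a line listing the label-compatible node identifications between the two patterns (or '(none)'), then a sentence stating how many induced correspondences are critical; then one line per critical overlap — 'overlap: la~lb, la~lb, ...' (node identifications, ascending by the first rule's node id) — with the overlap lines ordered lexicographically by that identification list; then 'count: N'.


label-compatible node identifications between L(r1) and L(r3): 0~1, 0~2, 1~1, 1~2
2 of the induced correspondences are critical overlaps of r1 and r3.
overlap: 0~1, 1~2
overlap: 1~2
count: 2


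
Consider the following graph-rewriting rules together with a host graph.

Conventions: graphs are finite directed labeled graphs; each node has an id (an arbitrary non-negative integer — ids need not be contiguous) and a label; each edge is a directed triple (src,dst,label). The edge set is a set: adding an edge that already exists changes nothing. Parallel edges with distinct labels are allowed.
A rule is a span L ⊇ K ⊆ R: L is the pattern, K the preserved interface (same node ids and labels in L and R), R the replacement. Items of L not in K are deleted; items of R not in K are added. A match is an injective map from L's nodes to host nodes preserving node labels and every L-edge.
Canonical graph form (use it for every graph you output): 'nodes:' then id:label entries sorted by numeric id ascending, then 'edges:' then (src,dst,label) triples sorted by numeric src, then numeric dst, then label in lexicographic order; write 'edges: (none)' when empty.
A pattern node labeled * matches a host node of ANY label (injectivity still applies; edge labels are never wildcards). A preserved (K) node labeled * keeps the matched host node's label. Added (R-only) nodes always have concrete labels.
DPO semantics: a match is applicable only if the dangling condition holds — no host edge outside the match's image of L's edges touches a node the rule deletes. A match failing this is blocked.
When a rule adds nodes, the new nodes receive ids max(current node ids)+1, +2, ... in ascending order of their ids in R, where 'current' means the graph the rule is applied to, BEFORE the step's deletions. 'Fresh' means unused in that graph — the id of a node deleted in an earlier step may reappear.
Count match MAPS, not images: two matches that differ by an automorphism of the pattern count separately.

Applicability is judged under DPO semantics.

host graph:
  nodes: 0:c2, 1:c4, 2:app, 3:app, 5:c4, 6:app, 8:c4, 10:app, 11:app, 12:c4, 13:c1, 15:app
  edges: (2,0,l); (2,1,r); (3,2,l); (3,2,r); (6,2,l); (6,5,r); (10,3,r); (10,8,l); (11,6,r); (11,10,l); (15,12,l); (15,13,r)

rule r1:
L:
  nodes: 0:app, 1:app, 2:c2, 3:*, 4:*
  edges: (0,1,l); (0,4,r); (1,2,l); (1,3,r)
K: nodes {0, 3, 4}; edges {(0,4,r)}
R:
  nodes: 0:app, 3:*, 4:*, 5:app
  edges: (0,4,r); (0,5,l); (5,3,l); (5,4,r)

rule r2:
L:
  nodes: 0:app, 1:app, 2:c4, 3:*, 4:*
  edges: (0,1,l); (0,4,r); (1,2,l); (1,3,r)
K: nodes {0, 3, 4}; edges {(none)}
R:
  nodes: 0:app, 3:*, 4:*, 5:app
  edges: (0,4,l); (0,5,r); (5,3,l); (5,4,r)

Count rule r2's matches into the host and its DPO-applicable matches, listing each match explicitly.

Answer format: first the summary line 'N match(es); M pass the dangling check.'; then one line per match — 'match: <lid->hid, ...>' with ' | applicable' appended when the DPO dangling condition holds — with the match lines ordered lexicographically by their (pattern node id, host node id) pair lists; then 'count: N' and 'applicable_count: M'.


1 match(es); 1 pass the dangling check.
match: 0->11, 1->10, 2->8, 3->3, 4->6 | applicable
count: 1
applicable_count: 1
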